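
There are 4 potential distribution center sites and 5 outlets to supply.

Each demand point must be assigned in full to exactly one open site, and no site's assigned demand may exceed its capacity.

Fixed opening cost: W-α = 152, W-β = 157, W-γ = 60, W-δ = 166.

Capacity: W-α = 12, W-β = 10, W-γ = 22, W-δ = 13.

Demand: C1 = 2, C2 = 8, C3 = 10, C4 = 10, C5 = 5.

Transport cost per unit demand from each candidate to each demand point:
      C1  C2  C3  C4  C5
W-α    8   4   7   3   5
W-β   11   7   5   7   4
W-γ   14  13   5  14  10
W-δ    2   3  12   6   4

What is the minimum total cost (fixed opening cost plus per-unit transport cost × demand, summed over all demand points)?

Open {W-γ, W-δ}; cheapest assignment that respects the capacities:
  W-γ (cap 22, load 22): C1, C3, C4 — cost 2×14 + 10×5 + 10×14 = 218
  W-δ (cap 13, load 13): C2, C5 — cost 8×3 + 5×4 = 44
  Shipping 262, fixed 226 → total 488.
  Any other capacity-feasible assignment to {W-γ, W-δ} ships for at least 262.
Compare {W-α, W-γ, W-δ}: its best feasible assignment gives total 518.
Compare {W-α, W-β, W-γ}: its best feasible assignment gives total 571.
Every other set of open sites that can feasibly serve all demand totals ≥ 518 even under its best assignment. Minimum: 488.

488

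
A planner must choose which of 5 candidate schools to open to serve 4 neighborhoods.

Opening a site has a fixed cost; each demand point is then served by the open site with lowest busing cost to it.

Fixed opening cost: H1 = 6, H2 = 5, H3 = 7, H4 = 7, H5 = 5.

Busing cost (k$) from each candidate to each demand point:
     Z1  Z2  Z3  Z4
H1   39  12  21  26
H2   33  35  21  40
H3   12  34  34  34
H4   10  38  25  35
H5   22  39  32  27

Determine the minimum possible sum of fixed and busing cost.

82

Open {H1, H4}: assign each demand point to its cheapest open site.
  Z1→H4 10, Z2→H1 12, Z3→H1 21, Z4→H1 26
  busing cost 69, fixed 13 → total 82.
Compare {H1, H3}: busing cost 71 + fixed 13 = 84.
Compare {H1, H2, H4}: busing cost 69 + fixed 18 = 87.
Compare {H1, H4, H5}: busing cost 69 + fixed 18 = 87.
All other subsets cost ≥ 84. Minimum total cost: 82.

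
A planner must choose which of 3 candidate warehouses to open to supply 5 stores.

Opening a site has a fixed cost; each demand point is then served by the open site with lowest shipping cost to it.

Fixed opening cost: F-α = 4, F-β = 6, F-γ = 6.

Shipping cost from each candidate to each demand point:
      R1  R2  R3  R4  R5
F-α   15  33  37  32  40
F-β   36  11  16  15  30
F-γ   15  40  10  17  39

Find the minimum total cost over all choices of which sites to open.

Open {F-β, F-γ}: assign each demand point to its cheapest open site.
  R1→F-γ 15, R2→F-β 11, R3→F-γ 10, R4→F-β 15, R5→F-β 30
  shipping cost 81, fixed 12 → total 93.
Compare {F-α, F-β}: shipping cost 87 + fixed 10 = 97.
Compare {F-α, F-β, F-γ}: shipping cost 81 + fixed 16 = 97.
Compare {F-β}: shipping cost 108 + fixed 6 = 114.
All other subsets cost ≥ 97. Minimum total cost: 93.

93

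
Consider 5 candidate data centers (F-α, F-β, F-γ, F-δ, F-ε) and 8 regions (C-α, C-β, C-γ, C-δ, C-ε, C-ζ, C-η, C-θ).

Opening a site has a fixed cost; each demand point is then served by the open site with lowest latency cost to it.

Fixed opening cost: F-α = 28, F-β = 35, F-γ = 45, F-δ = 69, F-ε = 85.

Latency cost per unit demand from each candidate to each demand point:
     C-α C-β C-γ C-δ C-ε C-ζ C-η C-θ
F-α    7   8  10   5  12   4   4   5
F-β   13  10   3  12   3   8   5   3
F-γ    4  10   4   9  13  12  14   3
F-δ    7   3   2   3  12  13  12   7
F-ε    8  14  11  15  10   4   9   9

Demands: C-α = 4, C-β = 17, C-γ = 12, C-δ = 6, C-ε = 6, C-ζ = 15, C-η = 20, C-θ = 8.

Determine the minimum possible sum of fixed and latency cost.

Open {F-α, F-β, F-δ}: assign each demand point to its cheapest open site.
  C-α→F-α 4×7=28, C-β→F-δ 17×3=51, C-γ→F-δ 12×2=24, C-δ→F-δ 6×3=18, C-ε→F-β 6×3=18, C-ζ→F-α 15×4=60, C-η→F-α 20×4=80, C-θ→F-β 8×3=24
  latency cost 303, fixed 132 → total 435.
Compare {F-α, F-β, F-γ, F-δ}: latency cost 291 + fixed 177 = 468.
Compare {F-α, F-δ}: latency cost 373 + fixed 97 = 470.
Compare {F-α, F-β}: latency cost 412 + fixed 63 = 475.
All other subsets cost ≥ 468. Minimum total cost: 435.

435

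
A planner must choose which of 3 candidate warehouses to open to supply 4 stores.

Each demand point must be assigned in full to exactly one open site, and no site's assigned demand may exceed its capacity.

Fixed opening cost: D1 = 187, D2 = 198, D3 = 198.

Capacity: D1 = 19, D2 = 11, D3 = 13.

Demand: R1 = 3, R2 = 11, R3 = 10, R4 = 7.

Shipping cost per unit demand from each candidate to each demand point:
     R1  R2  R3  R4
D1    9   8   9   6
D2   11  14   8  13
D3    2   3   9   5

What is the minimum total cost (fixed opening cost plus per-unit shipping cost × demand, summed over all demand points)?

611

Open {D1, D3}; cheapest assignment that respects the capacities:
  D1 (cap 19, load 18): R2, R4 — cost 11×8 + 7×6 = 130
  D3 (cap 13, load 13): R1, R3 — cost 3×2 + 10×9 = 96
  Shipping 226, fixed 385 → total 611.
  Any other capacity-feasible assignment to {D1, D3} ships for at least 226.
Compare {D1, D2, D3}: its best feasible assignment gives total 765.
Every other set of open sites that can feasibly serve all demand totals ≥ 765 even under its best assignment. Minimum: 611.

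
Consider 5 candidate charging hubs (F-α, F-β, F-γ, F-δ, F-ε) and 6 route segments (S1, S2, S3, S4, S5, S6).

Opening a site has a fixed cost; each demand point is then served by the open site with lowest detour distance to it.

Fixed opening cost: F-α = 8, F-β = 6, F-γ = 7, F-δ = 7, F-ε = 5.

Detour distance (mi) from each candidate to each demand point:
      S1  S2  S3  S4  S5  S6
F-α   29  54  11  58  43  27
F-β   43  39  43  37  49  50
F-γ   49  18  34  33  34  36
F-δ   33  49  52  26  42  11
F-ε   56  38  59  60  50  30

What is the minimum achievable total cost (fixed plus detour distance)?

Open {F-α, F-γ, F-δ}: assign each demand point to its cheapest open site.
  S1→F-α 29, S2→F-γ 18, S3→F-α 11, S4→F-δ 26, S5→F-γ 34, S6→F-δ 11
  detour distance 129, fixed 22 → total 151.
Compare {F-α, F-γ, F-δ, F-ε}: detour distance 129 + fixed 27 = 156.
Compare {F-α, F-β, F-γ, F-δ}: detour distance 129 + fixed 28 = 157.
Compare {F-α, F-β, F-γ, F-δ, F-ε}: detour distance 129 + fixed 33 = 162.
All other subsets cost ≥ 156. Minimum total cost: 151.

151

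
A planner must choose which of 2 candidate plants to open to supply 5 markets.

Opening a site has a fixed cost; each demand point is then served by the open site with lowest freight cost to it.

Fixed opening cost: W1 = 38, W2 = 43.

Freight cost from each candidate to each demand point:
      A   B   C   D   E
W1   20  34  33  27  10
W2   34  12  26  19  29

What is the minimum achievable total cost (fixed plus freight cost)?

Open {W1}: assign each demand point to its cheapest open site.
  A→W1 20, B→W1 34, C→W1 33, D→W1 27, E→W1 10
  freight cost 124, fixed 38 → total 162.
Compare {W2}: freight cost 120 + fixed 43 = 163.
Compare {W1, W2}: freight cost 87 + fixed 81 = 168.

162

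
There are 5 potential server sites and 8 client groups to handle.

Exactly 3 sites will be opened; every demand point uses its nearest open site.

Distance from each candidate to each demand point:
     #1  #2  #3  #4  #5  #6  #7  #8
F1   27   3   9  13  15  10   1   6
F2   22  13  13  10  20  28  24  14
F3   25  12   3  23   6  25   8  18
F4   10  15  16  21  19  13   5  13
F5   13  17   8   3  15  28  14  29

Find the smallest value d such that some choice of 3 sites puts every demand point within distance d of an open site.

13

Open {F1, F3, F4}.
  Farthest demand point is #4 at distance 13 (to F1); all others are ≤ 13.
With {F1, F3, F5} the worst case is 13.
With {F2, F3, F4} the worst case is 13.
No size-3 selection achieves below 13.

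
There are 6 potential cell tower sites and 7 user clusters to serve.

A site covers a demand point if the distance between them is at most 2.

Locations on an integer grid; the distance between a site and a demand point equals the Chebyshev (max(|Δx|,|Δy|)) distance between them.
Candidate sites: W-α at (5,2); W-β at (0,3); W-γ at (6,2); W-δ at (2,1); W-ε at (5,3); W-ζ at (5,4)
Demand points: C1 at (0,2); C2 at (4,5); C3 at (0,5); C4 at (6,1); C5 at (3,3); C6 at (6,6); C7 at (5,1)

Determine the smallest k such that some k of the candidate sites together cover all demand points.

3

Coverage sets (demand points within 2 of each site):
  W-α: {C4, C5, C7}
  W-β: {C1, C3}
  W-γ: {C4, C7}
  W-δ: {C1, C5}
  W-ε: {C2, C4, C5, C7}
  W-ζ: {C2, C5, C6}
No 2 sites suffice: every size-2 union leaves at least one demand point uncovered.
But {W-α, W-β, W-ζ} covers everything, so the minimum is 3.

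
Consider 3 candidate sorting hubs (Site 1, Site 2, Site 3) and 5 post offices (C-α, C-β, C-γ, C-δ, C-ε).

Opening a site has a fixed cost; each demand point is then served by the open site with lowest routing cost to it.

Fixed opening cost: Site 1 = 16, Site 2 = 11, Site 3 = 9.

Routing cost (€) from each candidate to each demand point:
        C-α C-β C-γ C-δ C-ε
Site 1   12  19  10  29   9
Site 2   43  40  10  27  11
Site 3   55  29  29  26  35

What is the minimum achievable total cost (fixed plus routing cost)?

95

Open {Site 1}: assign each demand point to its cheapest open site.
  C-α→Site 1 12, C-β→Site 1 19, C-γ→Site 1 10, C-δ→Site 1 29, C-ε→Site 1 9
  routing cost 79, fixed 16 → total 95.
Compare {Site 1, Site 3}: routing cost 76 + fixed 25 = 101.
Compare {Site 1, Site 2}: routing cost 77 + fixed 27 = 104.
Compare {Site 1, Site 2, Site 3}: routing cost 76 + fixed 36 = 112.
All other subsets cost ≥ 101. Minimum total cost: 95.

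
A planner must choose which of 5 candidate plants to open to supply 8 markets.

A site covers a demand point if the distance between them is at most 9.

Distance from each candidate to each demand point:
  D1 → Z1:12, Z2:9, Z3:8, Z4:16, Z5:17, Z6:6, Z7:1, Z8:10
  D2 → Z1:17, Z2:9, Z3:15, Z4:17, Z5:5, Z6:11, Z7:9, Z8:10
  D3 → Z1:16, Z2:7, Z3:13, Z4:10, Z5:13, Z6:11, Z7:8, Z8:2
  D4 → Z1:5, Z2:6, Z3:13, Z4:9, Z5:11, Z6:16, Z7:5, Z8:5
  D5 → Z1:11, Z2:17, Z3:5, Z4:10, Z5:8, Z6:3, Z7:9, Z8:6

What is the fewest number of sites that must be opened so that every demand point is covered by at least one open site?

Coverage sets (demand points within 9 of each site):
  D1: {Z2, Z3, Z6, Z7}
  D2: {Z2, Z5, Z7}
  D3: {Z2, Z7, Z8}
  D4: {Z1, Z2, Z4, Z7, Z8}
  D5: {Z3, Z5, Z6, Z7, Z8}
No single site covers all 8 demand points.
But {D4, D5} covers everything, so the minimum is 2.

2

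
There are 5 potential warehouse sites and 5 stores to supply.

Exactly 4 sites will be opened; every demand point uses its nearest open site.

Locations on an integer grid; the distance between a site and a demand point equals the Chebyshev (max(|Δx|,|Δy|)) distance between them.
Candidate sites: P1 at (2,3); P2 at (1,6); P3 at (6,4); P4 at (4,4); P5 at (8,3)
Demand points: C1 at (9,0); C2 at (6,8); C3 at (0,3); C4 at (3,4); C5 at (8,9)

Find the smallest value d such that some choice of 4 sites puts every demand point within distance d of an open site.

Open {P1, P2, P3, P4}.
  Farthest demand point is C5 at distance 5 (to P3); all others are ≤ 5.
With {P1, P2, P3, P5} the worst case is 5.
With {P1, P2, P4, P5} the worst case is 5.
No size-4 selection achieves below 5.

5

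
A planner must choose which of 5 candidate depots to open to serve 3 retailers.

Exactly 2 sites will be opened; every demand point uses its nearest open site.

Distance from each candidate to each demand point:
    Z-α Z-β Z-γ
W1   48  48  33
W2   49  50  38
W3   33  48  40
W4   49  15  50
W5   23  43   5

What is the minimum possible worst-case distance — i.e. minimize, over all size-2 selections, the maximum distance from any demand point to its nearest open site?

23

Open {W4, W5}.
  Farthest demand point is Z-α at distance 23 (to W5); all others are ≤ 23.
With {W3, W4} the worst case is 40.
With {W1, W5} the worst case is 43.
No size-2 selection achieves below 23.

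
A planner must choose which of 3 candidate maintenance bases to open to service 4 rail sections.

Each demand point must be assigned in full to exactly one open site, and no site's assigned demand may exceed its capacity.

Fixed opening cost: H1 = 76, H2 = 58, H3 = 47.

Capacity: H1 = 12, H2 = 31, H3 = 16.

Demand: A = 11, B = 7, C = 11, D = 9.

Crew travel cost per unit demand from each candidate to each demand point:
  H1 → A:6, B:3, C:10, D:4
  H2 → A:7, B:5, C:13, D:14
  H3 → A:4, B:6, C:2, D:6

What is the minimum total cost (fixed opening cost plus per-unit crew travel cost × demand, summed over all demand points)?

Open {H1, H2, H3}; cheapest assignment that respects the capacities:
  H1 (cap 12, load 9): D — cost 9×4 = 36
  H2 (cap 31, load 18): A, B — cost 11×7 + 7×5 = 112
  H3 (cap 16, load 11): C — cost 11×2 = 22
  Shipping 170, fixed 181 → total 351.
  Any other capacity-feasible assignment to {H1, H2, H3} ships for at least 170.
Compare {H2, H3}: its best feasible assignment gives total 365.
Compare {H1, H2}: its best feasible assignment gives total 425.
Every other set of open sites that can feasibly serve all demand totals ≥ 365 even under its best assignment. Minimum: 351.

351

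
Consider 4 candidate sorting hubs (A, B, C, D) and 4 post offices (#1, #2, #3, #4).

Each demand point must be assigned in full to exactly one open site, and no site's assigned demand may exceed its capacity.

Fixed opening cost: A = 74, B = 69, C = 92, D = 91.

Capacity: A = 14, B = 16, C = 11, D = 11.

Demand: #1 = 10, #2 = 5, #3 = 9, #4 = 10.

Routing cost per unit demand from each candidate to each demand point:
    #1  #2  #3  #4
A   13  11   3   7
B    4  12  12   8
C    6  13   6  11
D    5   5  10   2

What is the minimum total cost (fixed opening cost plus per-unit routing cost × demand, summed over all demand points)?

376

Open {A, B, D}; cheapest assignment that respects the capacities:
  A (cap 14, load 14): #2, #3 — cost 5×11 + 9×3 = 82
  B (cap 16, load 10): #1 — cost 10×4 = 40
  D (cap 11, load 10): #4 — cost 10×2 = 20
  Shipping 142, fixed 234 → total 376.
  Any other capacity-feasible assignment to {A, B, D} ships for at least 142.
Compare {A, C, D}: its best feasible assignment gives total 419.
Compare {B, C, D}: its best feasible assignment gives total 426.
Every other set of open sites that can feasibly serve all demand totals ≥ 419 even under its best assignment. Minimum: 376.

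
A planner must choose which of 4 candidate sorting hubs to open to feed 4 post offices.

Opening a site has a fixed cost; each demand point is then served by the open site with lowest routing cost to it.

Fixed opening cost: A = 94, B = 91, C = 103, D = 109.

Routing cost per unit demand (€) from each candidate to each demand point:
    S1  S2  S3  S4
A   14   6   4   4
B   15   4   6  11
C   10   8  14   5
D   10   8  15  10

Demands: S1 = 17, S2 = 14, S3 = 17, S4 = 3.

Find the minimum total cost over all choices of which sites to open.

496

Open {A}: assign each demand point to its cheapest open site.
  S1→A 17×14=238, S2→A 14×6=84, S3→A 17×4=68, S4→A 3×4=12
  routing cost 402, fixed 94 → total 496.
Compare {A, C}: routing cost 334 + fixed 197 = 531.
Compare {B}: routing cost 446 + fixed 91 = 537.
Compare {A, D}: routing cost 334 + fixed 203 = 537.
All other subsets cost ≥ 531. Minimum total cost: 496.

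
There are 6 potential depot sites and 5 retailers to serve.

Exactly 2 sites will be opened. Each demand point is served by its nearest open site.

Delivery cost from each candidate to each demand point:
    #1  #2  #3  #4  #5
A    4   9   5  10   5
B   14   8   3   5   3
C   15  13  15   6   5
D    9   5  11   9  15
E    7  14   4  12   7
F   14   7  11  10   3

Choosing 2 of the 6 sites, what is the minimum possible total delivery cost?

23

Open {A, B}.
  #1→A 4, #2→B 8, #3→B 3, #4→B 5, #5→B 3  ⇒ total 23.
Compare {B, D}: total 25.
Compare {B, E}: total 26.
No size-2 selection does better; minimum is 23.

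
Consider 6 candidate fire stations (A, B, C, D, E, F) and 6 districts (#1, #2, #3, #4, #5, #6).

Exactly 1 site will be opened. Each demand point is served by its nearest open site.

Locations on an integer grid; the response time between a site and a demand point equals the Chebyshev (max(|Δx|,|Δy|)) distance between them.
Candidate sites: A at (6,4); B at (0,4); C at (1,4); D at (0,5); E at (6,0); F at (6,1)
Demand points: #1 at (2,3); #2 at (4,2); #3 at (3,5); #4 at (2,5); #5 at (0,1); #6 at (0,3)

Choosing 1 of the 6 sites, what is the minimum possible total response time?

11

Open {C}.
  #1→C 1, #2→C 3, #3→C 2, #4→C 1, #5→C 3, #6→C 1  ⇒ total 11.
Compare {B}: total 15.
Compare {D}: total 17.
No size-1 selection does better; minimum is 11.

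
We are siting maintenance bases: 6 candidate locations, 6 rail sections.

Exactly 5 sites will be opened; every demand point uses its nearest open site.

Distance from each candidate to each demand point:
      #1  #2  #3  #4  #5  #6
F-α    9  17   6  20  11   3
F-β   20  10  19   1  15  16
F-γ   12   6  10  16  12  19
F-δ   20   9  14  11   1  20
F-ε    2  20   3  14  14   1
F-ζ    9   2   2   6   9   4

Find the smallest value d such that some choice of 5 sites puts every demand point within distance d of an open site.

2

Open {F-α, F-β, F-δ, F-ε, F-ζ}.
  Farthest demand point is #1 at distance 2 (to F-ε); all others are ≤ 2.
With {F-β, F-γ, F-δ, F-ε, F-ζ} the worst case is 2.
With {F-α, F-β, F-γ, F-δ, F-ε} the worst case is 6.
No size-5 selection achieves below 2.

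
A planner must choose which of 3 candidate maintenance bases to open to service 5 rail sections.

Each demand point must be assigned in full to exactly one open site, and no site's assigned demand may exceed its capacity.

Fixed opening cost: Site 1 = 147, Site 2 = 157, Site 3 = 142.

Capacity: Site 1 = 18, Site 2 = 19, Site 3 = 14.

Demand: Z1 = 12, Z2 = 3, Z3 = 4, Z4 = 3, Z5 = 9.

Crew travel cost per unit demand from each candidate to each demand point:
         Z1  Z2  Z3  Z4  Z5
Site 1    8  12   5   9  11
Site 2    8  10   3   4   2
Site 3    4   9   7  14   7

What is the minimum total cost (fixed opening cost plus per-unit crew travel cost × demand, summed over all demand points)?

Open {Site 2, Site 3}; cheapest assignment that respects the capacities:
  Site 2 (cap 19, load 19): Z2, Z3, Z4, Z5 — cost 3×10 + 4×3 + 3×4 + 9×2 = 72
  Site 3 (cap 14, load 12): Z1 — cost 12×4 = 48
  Shipping 120, fixed 299 → total 419.
  Any other capacity-feasible assignment to {Site 2, Site 3} ships for at least 120.
Compare {Site 1, Site 2}: its best feasible assignment gives total 472.
Compare {Site 1, Site 3}: its best feasible assignment gives total 539.
Every other set of open sites that can feasibly serve all demand totals ≥ 472 even under its best assignment. Minimum: 419.

419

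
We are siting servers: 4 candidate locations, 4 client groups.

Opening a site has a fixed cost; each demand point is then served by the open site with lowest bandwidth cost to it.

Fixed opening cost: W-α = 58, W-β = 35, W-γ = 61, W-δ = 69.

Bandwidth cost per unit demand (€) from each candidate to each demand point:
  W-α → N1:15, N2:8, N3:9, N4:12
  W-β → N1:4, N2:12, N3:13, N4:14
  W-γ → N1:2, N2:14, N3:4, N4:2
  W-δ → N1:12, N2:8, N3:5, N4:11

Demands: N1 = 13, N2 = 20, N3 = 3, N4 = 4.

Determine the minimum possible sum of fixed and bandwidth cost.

Open {W-α, W-γ}: assign each demand point to its cheapest open site.
  N1→W-γ 13×2=26, N2→W-α 20×8=160, N3→W-γ 3×4=12, N4→W-γ 4×2=8
  bandwidth cost 206, fixed 119 → total 325.
Compare {W-γ, W-δ}: bandwidth cost 206 + fixed 130 = 336.
Compare {W-α, W-β, W-γ}: bandwidth cost 206 + fixed 154 = 360.
Compare {W-β, W-γ, W-δ}: bandwidth cost 206 + fixed 165 = 371.
All other subsets cost ≥ 336. Minimum total cost: 325.

325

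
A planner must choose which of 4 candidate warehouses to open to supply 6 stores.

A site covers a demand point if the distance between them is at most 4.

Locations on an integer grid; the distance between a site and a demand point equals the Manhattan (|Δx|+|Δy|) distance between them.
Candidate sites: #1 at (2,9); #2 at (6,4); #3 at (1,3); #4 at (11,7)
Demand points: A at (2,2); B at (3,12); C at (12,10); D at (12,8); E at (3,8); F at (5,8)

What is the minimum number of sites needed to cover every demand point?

Coverage sets (demand points within 4 of each site):
  #1: {B, E, F}
  #2: {}
  #3: {A}
  #4: {C, D}
No 2 sites suffice: every size-2 union leaves at least one demand point uncovered.
But {#1, #3, #4} covers everything, so the minimum is 3.

3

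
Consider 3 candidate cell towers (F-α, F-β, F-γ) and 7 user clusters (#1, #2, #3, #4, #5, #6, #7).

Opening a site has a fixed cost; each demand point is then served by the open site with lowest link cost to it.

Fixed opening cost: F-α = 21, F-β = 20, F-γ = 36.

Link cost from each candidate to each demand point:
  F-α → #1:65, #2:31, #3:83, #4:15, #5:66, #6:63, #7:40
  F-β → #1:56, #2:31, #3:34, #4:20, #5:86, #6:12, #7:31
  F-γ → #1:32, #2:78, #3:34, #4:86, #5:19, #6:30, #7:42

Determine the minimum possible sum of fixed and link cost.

235

Open {F-β, F-γ}: assign each demand point to its cheapest open site.
  #1→F-γ 32, #2→F-β 31, #3→F-β 34, #4→F-β 20, #5→F-γ 19, #6→F-β 12, #7→F-β 31
  link cost 179, fixed 56 → total 235.
Compare {F-α, F-β, F-γ}: link cost 174 + fixed 77 = 251.
Compare {F-α, F-γ}: link cost 201 + fixed 57 = 258.
Compare {F-α, F-β}: link cost 245 + fixed 41 = 286.
All other subsets cost ≥ 251. Minimum total cost: 235.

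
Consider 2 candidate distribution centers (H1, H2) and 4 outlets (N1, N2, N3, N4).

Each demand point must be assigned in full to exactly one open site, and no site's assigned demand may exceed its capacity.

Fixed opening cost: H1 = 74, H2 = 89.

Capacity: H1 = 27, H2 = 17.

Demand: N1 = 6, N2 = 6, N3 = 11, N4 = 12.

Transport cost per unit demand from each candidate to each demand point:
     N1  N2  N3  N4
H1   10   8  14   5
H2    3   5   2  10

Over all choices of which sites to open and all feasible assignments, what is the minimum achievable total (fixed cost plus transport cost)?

Open {H1, H2}; cheapest assignment that respects the capacities:
  H1 (cap 27, load 18): N2, N4 — cost 6×8 + 12×5 = 108
  H2 (cap 17, load 17): N1, N3 — cost 6×3 + 11×2 = 40
  Shipping 148, fixed 163 → total 311.
  Any other capacity-feasible assignment to {H1, H2} ships for at least 148.
Total demand is 35 and no other set of sites has combined capacity ≥ 35, so {H1, H2} is the only feasible choice of open sites. Minimum: 311.

311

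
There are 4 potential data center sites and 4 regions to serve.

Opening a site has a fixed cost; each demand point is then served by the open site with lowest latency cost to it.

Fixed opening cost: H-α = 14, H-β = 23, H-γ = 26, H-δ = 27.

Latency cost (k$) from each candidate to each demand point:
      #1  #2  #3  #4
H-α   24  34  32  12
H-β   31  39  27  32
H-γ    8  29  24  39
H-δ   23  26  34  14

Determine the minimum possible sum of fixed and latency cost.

113

Open {H-α, H-γ}: assign each demand point to its cheapest open site.
  #1→H-γ 8, #2→H-γ 29, #3→H-γ 24, #4→H-α 12
  latency cost 73, fixed 40 → total 113.
Compare {H-α}: latency cost 102 + fixed 14 = 116.
Compare {H-δ}: latency cost 97 + fixed 27 = 124.
Compare {H-γ, H-δ}: latency cost 72 + fixed 53 = 125.
All other subsets cost ≥ 116. Minimum total cost: 113.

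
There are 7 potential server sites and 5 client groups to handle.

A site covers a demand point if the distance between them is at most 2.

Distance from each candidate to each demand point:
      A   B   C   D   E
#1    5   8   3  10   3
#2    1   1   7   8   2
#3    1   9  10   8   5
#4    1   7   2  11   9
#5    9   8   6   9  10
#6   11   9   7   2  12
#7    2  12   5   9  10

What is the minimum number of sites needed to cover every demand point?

Coverage sets (demand points within 2 of each site):
  #1: {}
  #2: {A, B, E}
  #3: {A}
  #4: {A, C}
  #5: {}
  #6: {D}
  #7: {A}
No 2 sites suffice: every size-2 union leaves at least one demand point uncovered.
But {#2, #4, #6} covers everything, so the minimum is 3.

3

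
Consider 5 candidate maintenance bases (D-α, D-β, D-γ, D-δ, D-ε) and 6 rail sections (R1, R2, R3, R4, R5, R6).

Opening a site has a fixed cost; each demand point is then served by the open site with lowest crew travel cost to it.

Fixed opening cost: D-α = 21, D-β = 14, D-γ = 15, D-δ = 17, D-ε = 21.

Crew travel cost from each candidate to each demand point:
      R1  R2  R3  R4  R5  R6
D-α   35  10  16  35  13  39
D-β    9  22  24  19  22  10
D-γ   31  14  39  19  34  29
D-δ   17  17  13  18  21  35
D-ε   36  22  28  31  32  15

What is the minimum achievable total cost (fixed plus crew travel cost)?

112

Open {D-α, D-β}: assign each demand point to its cheapest open site.
  R1→D-β 9, R2→D-α 10, R3→D-α 16, R4→D-β 19, R5→D-α 13, R6→D-β 10
  crew travel cost 77, fixed 35 → total 112.
Compare {D-β, D-δ}: crew travel cost 88 + fixed 31 = 119.
Compare {D-β}: crew travel cost 106 + fixed 14 = 120.
Compare {D-α, D-β, D-δ}: crew travel cost 73 + fixed 52 = 125.
All other subsets cost ≥ 119. Minimum total cost: 112.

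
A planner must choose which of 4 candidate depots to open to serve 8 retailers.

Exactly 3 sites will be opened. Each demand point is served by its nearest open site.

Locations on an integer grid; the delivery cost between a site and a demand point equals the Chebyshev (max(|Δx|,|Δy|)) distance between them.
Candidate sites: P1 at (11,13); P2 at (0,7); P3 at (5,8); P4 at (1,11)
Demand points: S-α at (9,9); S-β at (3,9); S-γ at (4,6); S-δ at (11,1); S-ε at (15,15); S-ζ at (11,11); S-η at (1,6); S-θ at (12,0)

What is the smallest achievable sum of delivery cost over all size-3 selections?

30

Open {P1, P2, P3}.
  S-α→P1 4, S-β→P3 2, S-γ→P3 2, S-δ→P3 7, S-ε→P1 4, S-ζ→P1 2, S-η→P2 1, S-θ→P3 8  ⇒ total 30.
Compare {P1, P3, P4}: total 33.
Compare {P1, P2, P4}: total 38.
No size-3 selection does better; minimum is 30.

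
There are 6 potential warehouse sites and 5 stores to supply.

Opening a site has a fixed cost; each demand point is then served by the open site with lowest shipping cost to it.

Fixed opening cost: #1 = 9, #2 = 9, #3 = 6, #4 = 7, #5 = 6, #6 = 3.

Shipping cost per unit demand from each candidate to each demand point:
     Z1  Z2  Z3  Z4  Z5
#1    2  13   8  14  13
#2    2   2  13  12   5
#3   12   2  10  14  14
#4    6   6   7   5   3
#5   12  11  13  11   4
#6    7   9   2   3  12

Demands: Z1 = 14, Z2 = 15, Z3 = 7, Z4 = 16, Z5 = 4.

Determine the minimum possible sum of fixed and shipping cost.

Open {#2, #4, #6}: assign each demand point to its cheapest open site.
  Z1→#2 14×2=28, Z2→#2 15×2=30, Z3→#6 7×2=14, Z4→#6 16×3=48, Z5→#4 4×3=12
  shipping cost 132, fixed 19 → total 151.
Compare {#2, #6}: shipping cost 140 + fixed 12 = 152.
Compare {#2, #5, #6}: shipping cost 136 + fixed 18 = 154.
Compare {#1, #3, #4, #6}: shipping cost 132 + fixed 25 = 157.
All other subsets cost ≥ 152. Minimum total cost: 151.

151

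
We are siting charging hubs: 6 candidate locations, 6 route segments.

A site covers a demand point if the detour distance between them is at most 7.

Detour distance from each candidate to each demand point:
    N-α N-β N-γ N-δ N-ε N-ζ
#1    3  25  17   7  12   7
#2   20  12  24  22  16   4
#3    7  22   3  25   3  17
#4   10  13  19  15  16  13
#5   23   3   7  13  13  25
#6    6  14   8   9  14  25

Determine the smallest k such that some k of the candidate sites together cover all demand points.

Coverage sets (demand points within 7 of each site):
  #1: {N-α, N-δ, N-ζ}
  #2: {N-ζ}
  #3: {N-α, N-γ, N-ε}
  #4: {}
  #5: {N-β, N-γ}
  #6: {N-α}
No 2 sites suffice: every size-2 union leaves at least one demand point uncovered.
But {#1, #3, #5} covers everything, so the minimum is 3.

3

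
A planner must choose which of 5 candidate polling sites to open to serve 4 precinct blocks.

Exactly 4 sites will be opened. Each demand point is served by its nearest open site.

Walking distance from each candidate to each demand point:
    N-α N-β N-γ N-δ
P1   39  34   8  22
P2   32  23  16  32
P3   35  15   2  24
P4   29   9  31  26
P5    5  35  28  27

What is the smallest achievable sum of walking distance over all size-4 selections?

38

Open {P1, P3, P4, P5}.
  N-α→P5 5, N-β→P4 9, N-γ→P3 2, N-δ→P1 22  ⇒ total 38.
Compare {P2, P3, P4, P5}: total 40.
Compare {P1, P2, P3, P5}: total 44.
No size-4 selection does better; minimum is 38.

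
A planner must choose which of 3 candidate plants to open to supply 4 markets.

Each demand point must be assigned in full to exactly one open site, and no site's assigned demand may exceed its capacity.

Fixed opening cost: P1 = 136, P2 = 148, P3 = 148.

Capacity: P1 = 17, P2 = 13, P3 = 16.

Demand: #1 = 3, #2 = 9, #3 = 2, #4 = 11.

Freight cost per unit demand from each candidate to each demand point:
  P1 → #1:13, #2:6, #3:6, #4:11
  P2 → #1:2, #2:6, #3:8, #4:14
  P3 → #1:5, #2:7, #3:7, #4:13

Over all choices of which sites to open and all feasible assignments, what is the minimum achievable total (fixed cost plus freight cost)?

477

Open {P1, P2}; cheapest assignment that respects the capacities:
  P1 (cap 17, load 13): #3, #4 — cost 2×6 + 11×11 = 133
  P2 (cap 13, load 12): #1, #2 — cost 3×2 + 9×6 = 60
  Shipping 193, fixed 284 → total 477.
  Any other capacity-feasible assignment to {P1, P2} ships for at least 193.
Compare {P1, P3}: its best feasible assignment gives total 495.
Compare {P2, P3}: its best feasible assignment gives total 513.
Every other set of open sites that can feasibly serve all demand totals ≥ 495 even under its best assignment. Minimum: 477.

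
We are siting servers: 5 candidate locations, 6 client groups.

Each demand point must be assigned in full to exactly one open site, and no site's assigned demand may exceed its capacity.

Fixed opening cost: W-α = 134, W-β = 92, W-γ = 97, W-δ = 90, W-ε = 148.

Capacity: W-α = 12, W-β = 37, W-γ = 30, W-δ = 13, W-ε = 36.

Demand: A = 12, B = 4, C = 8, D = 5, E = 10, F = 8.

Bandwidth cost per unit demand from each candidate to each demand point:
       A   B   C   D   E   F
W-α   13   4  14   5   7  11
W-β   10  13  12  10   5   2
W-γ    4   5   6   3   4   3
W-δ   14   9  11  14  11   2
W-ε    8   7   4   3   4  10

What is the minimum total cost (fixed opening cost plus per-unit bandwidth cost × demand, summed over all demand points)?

386

Open {W-β, W-γ}; cheapest assignment that respects the capacities:
  W-β (cap 37, load 18): E, F — cost 10×5 + 8×2 = 66
  W-γ (cap 30, load 29): A, B, C, D — cost 12×4 + 4×5 + 8×6 + 5×3 = 131
  Shipping 197, fixed 189 → total 386.
  Any other capacity-feasible assignment to {W-β, W-γ} ships for at least 197.
Compare {W-γ, W-ε}: its best feasible assignment gives total 424.
Compare {W-δ, W-ε}: its best feasible assignment gives total 473.
Every other set of open sites that can feasibly serve all demand totals ≥ 424 even under its best assignment. Minimum: 386.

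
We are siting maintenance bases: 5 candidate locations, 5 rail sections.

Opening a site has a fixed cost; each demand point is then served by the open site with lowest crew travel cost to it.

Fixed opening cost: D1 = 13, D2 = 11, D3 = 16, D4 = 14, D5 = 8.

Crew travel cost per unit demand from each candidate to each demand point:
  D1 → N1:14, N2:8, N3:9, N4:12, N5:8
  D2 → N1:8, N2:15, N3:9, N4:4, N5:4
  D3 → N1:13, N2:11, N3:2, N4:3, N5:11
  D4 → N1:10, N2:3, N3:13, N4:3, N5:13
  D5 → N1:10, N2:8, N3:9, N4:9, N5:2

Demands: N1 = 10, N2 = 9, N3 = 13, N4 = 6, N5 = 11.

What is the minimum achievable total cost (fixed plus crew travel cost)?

222

Open {D2, D3, D4, D5}: assign each demand point to its cheapest open site.
  N1→D2 10×8=80, N2→D4 9×3=27, N3→D3 13×2=26, N4→D3 6×3=18, N5→D5 11×2=22
  crew travel cost 173, fixed 49 → total 222.
Compare {D3, D4, D5}: crew travel cost 193 + fixed 38 = 231.
Compare {D1, D2, D3, D4, D5}: crew travel cost 173 + fixed 62 = 235.
Compare {D2, D3, D4}: crew travel cost 195 + fixed 41 = 236.
All other subsets cost ≥ 231. Minimum total cost: 222.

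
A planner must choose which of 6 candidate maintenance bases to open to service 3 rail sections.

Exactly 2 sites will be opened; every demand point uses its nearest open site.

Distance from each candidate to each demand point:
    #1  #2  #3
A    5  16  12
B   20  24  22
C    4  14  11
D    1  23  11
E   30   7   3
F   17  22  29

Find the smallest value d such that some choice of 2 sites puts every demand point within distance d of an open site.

Open {A, E}.
  Farthest demand point is #2 at distance 7 (to E); all others are ≤ 7.
With {C, E} the worst case is 7.
With {D, E} the worst case is 7.
No size-2 selection achieves below 7.

7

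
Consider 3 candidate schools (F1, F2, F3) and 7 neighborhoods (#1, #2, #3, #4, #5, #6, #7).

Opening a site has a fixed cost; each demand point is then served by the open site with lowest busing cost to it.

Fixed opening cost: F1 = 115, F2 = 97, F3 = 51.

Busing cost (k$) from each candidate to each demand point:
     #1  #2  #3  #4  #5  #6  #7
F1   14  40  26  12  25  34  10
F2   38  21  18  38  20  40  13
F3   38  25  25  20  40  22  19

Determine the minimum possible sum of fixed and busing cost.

240

Open {F3}: assign each demand point to its cheapest open site.
  #1→F3 38, #2→F3 25, #3→F3 25, #4→F3 20, #5→F3 40, #6→F3 22, #7→F3 19
  busing cost 189, fixed 51 → total 240.
Compare {F1}: busing cost 161 + fixed 115 = 276.
Compare {F2}: busing cost 188 + fixed 97 = 285.
Compare {F1, F3}: busing cost 133 + fixed 166 = 299.
All other subsets cost ≥ 276. Minimum total cost: 240.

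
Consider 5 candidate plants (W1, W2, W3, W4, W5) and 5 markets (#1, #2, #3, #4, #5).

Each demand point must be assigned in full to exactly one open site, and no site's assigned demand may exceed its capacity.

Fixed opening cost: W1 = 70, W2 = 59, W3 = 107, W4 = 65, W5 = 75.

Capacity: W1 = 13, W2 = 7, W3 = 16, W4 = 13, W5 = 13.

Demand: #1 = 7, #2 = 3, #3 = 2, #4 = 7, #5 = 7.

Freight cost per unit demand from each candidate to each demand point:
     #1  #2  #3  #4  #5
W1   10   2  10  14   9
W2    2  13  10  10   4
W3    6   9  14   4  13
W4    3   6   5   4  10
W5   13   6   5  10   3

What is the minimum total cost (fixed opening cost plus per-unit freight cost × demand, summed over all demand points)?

Open {W2, W4, W5}; cheapest assignment that respects the capacities:
  W2 (cap 7, load 7): #1 — cost 7×2 = 14
  W4 (cap 13, load 12): #2, #3, #4 — cost 3×6 + 2×5 + 7×4 = 56
  W5 (cap 13, load 7): #5 — cost 7×3 = 21
  Shipping 91, fixed 199 → total 290.
  Any other capacity-feasible assignment to {W2, W4, W5} ships for at least 91.
Compare {W3, W5}: its best feasible assignment gives total 301.
Compare {W1, W2, W4}: its best feasible assignment gives total 315.
Every other set of open sites that can feasibly serve all demand totals ≥ 301 even under its best assignment. Minimum: 290.

290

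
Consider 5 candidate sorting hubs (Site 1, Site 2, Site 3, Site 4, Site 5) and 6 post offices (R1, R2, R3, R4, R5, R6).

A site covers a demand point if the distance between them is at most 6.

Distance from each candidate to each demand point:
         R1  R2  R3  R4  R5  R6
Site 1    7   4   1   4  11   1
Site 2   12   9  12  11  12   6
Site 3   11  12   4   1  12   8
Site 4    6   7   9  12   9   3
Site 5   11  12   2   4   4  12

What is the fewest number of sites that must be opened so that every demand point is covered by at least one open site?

Coverage sets (demand points within 6 of each site):
  Site 1: {R2, R3, R4, R6}
  Site 2: {R6}
  Site 3: {R3, R4}
  Site 4: {R1, R6}
  Site 5: {R3, R4, R5}
No 2 sites suffice: every size-2 union leaves at least one demand point uncovered.
But {Site 1, Site 4, Site 5} covers everything, so the minimum is 3.

3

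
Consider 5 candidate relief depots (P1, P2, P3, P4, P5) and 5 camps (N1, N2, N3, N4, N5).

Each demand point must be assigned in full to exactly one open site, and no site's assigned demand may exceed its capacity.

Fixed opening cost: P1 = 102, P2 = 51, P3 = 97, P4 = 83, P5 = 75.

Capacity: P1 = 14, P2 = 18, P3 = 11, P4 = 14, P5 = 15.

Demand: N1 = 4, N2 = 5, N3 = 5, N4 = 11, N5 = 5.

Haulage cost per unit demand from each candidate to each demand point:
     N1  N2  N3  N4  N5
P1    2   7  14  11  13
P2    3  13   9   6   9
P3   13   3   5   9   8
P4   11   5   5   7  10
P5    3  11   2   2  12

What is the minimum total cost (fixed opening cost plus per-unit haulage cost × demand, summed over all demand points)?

314

Open {P2, P5}; cheapest assignment that respects the capacities:
  P2 (cap 18, load 16): N4, N5 — cost 11×6 + 5×9 = 111
  P5 (cap 15, load 14): N1, N2, N3 — cost 4×3 + 5×11 + 5×2 = 77
  Shipping 188, fixed 126 → total 314.
  Any other capacity-feasible assignment to {P2, P5} ships for at least 188.
Compare {P2, P4, P5}: its best feasible assignment gives total 338.
Compare {P2, P4}: its best feasible assignment gives total 339.
Every other set of open sites that can feasibly serve all demand totals ≥ 338 even under its best assignment. Minimum: 314.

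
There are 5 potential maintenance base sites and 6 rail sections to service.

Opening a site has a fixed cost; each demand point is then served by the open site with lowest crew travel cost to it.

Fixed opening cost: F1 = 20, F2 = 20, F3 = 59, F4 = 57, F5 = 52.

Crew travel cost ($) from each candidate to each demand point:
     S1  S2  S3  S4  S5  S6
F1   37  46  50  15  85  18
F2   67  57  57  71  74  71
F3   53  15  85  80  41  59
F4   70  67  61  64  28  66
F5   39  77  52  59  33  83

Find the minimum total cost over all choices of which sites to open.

255

Open {F1, F3}: assign each demand point to its cheapest open site.
  S1→F1 37, S2→F3 15, S3→F1 50, S4→F1 15, S5→F3 41, S6→F1 18
  crew travel cost 176, fixed 79 → total 255.
Compare {F1}: crew travel cost 251 + fixed 20 = 271.
Compare {F1, F4}: crew travel cost 194 + fixed 77 = 271.
Compare {F1, F5}: crew travel cost 199 + fixed 72 = 271.
All other subsets cost ≥ 271. Minimum total cost: 255.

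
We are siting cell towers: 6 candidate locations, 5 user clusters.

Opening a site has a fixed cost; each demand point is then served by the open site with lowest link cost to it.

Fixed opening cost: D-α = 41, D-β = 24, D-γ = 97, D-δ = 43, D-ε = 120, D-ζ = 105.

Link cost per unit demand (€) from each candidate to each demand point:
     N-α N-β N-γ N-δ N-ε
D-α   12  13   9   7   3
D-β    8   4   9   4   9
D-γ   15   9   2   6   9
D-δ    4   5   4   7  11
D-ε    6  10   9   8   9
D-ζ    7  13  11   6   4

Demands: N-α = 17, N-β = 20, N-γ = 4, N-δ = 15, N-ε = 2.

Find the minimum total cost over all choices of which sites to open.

309

Open {D-β, D-δ}: assign each demand point to its cheapest open site.
  N-α→D-δ 17×4=68, N-β→D-β 20×4=80, N-γ→D-δ 4×4=16, N-δ→D-β 15×4=60, N-ε→D-β 2×9=18
  link cost 242, fixed 67 → total 309.
Compare {D-α, D-β, D-δ}: link cost 230 + fixed 108 = 338.
Compare {D-β}: link cost 330 + fixed 24 = 354.
Compare {D-δ}: link cost 311 + fixed 43 = 354.
All other subsets cost ≥ 338. Minimum total cost: 309.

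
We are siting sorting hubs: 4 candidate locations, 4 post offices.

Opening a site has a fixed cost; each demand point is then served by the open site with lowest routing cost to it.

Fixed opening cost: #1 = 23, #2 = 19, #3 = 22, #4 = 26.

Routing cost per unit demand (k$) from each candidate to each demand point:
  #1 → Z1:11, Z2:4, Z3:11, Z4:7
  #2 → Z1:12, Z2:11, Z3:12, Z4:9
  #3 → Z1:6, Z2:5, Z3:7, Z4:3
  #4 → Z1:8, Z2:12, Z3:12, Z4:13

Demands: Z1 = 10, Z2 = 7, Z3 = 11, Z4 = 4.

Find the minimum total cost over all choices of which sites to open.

206

Open {#3}: assign each demand point to its cheapest open site.
  Z1→#3 10×6=60, Z2→#3 7×5=35, Z3→#3 11×7=77, Z4→#3 4×3=12
  routing cost 184, fixed 22 → total 206.
Compare {#1, #3}: routing cost 177 + fixed 45 = 222.
Compare {#2, #3}: routing cost 184 + fixed 41 = 225.
Compare {#3, #4}: routing cost 184 + fixed 48 = 232.
All other subsets cost ≥ 222. Minimum total cost: 206.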